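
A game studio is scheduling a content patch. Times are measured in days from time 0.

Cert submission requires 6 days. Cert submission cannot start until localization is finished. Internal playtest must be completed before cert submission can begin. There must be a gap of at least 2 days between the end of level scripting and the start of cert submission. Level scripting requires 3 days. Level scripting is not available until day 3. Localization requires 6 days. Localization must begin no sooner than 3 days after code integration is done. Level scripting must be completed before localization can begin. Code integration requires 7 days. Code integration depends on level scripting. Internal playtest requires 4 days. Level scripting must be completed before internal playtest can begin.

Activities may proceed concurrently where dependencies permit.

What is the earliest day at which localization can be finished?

22

Level scripting waits on its own release at day 3, so it starts at day 3 and finishes at 3 + 3 = day 6.
Code integration cannot begin until level scripting (finishes day 6). It runs from day 6 to 6 + 7 = day 13.
For localization: code integration (finishes day 13, plus 3-day gap → day 16); level scripting (finishes day 6). Taking the maximum gives a start of day 16, and it finishes at 16 + 6 = day 22.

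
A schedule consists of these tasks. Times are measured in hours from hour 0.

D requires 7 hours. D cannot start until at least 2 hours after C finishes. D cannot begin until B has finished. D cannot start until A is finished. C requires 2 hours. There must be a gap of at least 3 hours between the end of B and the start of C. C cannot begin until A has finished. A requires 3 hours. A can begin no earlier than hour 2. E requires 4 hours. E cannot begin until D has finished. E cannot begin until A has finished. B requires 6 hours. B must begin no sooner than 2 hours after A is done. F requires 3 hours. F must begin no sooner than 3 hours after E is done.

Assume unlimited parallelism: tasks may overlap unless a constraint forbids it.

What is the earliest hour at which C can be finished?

A waits on its own release at hour 2, so it starts at hour 2 and finishes at 2 + 3 = hour 5.
After A (finishes hour 5, plus 2-hour gap → hour 7), B can start at hour 7 and finishes at hour 13.
C needs all of B (finishes hour 13, plus 3-hour gap → hour 16); A (finishes hour 5). That puts its earliest start at hour 16; it finishes at 16 + 2 = hour 18.

18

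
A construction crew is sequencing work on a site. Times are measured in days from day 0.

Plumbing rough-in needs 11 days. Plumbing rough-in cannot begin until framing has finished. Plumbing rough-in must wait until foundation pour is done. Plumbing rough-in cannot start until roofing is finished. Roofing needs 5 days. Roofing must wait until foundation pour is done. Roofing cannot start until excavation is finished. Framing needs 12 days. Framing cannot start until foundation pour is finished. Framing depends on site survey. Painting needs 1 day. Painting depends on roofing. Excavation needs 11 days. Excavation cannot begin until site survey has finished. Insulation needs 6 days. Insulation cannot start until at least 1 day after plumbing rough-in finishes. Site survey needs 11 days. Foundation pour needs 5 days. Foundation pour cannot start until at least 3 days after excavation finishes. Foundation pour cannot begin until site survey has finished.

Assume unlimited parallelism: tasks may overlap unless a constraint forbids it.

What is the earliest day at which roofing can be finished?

35

Nothing blocks site survey, so it runs from day 0 to day 11.
After site survey (finishes day 11), excavation can start at day 11 and finishes at day 22.
Foundation pour has to wait for excavation (finishes day 22, plus 3-day gap → day 25); site survey (finishes day 11). The latest of these is day 25, so foundation pour runs day 25 to 25 + 5 = day 30.
Roofing cannot start until foundation pour (finishes day 30); excavation (finishes day 22). The controlling bound is day 30, so roofing finishes at 30 + 5 = day 35.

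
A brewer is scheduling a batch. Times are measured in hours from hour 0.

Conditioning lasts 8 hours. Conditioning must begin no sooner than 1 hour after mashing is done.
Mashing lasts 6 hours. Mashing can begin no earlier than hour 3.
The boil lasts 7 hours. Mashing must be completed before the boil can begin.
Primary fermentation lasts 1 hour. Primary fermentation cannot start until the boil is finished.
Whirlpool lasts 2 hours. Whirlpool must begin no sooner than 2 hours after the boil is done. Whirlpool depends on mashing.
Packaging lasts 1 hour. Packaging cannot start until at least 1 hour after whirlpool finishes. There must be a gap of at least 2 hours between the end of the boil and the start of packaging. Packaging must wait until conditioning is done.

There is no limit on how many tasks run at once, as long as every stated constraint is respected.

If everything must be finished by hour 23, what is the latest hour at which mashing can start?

To finish by hour 23, packaging (duration 1) must start no later than hour 22.
Whirlpool must finish before packaging (must start by hour 22, minus 1-hour gap → hour 21). With a 2-hour duration, whirlpool must start by 21 − 2 = hour 19.
Nothing follows primary fermentation; the deadline of hour 23 is its only limit. It must start by 23 − 1 = hour 22.
For the boil: whirlpool (must start by hour 19, minus 2-hour gap → hour 17); primary fermentation (must start by hour 22); packaging (must start by hour 22, minus 2-hour gap → hour 20). The most restrictive is hour 17; with a 7-hour duration, the boil must start by hour 10.
Conditioning feeds into packaging (must start by hour 22); so conditioning must finish by hour 22 and therefore start by hour 14.
For mashing: the boil (must start by hour 10); whirlpool (must start by hour 19); conditioning (must start by hour 14, minus 1-hour gap → hour 13). The most restrictive is hour 10; with a 6-hour duration, mashing must start by hour 4.

4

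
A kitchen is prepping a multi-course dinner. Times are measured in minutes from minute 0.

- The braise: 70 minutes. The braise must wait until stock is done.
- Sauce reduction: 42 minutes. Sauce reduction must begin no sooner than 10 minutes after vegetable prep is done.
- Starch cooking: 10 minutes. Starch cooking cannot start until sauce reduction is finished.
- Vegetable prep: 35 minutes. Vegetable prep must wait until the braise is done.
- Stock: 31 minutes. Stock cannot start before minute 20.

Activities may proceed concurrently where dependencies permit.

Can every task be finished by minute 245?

Stock cannot begin until its own release at minute 20. It runs from minute 20 to 20 + 31 = minute 51.
After stock (finishes minute 51), the braise can start at minute 51 and finishes at minute 121.
Vegetable prep cannot begin until the braise (finishes minute 121). It runs from minute 121 to 121 + 35 = minute 156.
Sauce reduction waits on vegetable prep (finishes minute 156, plus 10-minute gap → minute 166), so it starts at minute 166 and finishes at 166 + 42 = minute 208.
Starch cooking waits on sauce reduction (finishes minute 208), so it starts at minute 208 and finishes at 208 + 10 = minute 218.
Every task is finished by minute 218, which is no later than the deadline of 245, so the schedule is feasible.

Yes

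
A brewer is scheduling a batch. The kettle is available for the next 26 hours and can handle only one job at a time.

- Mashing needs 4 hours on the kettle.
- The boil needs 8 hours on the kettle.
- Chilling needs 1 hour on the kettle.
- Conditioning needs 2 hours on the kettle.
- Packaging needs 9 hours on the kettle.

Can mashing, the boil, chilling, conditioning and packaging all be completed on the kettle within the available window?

Running back to back, the jobs need 4 + 8 + 1 + 2 + 9 = 24 hours on the kettle.
Since 24 ≤ 26, they fit within the window.

Yes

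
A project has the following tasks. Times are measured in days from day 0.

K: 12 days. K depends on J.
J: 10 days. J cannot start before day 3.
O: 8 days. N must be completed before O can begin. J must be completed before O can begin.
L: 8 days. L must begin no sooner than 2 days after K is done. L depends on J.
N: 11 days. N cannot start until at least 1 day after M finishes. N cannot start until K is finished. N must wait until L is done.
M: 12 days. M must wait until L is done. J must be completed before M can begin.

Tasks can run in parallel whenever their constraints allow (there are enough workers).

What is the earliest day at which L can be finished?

After its own release at day 3, J can start at day 3 and finishes at day 13.
K waits on J (finishes day 13), so it starts at day 13 and finishes at 13 + 12 = day 25.
L has to wait for K (finishes day 25, plus 2-day gap → day 27); J (finishes day 13). The latest of these is day 27, so L runs day 27 to 27 + 8 = day 35.

35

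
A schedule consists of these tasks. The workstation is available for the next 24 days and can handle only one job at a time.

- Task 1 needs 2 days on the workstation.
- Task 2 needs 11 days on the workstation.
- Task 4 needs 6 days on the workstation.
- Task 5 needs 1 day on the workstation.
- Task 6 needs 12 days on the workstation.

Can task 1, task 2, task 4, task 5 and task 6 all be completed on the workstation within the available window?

No

Running back to back, the jobs need 2 + 11 + 6 + 1 + 12 = 32 days on the workstation.
Since 32 > 24, they cannot all fit.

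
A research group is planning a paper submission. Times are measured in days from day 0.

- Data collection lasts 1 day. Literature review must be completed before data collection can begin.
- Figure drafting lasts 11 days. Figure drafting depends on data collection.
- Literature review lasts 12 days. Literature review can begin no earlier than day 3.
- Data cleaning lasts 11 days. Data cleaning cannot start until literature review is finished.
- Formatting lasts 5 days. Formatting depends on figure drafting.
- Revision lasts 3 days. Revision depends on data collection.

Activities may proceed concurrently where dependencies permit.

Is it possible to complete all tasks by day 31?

No

Literature review cannot begin until its own release at day 3. It runs from day 3 to 3 + 12 = day 15.
After literature review (finishes day 15), data cleaning can start at day 15 and finishes at day 26.
Data collection cannot begin until literature review (finishes day 15). It runs from day 15 to 15 + 1 = day 16.
Revision waits on data collection (finishes day 16), so it starts at day 16 and finishes at 16 + 3 = day 19.
After data collection (finishes day 16), figure drafting can start at day 16 and finishes at day 27.
Formatting waits on figure drafting (finishes day 27), so it starts at day 27 and finishes at 27 + 5 = day 32.
The earliest everything can be done is day 32, which is after the deadline of 31, so it is not possible.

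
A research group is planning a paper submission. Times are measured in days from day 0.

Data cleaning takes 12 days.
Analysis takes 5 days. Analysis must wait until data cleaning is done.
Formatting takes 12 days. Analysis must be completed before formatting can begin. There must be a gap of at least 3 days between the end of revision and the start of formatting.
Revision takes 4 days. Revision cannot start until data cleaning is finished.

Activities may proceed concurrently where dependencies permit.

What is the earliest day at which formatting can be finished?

Nothing blocks data cleaning, so it runs from day 0 to day 12.
After data cleaning (finishes day 12), revision can start at day 12 and finishes at day 16.
After data cleaning (finishes day 12), analysis can start at day 12 and finishes at day 17.
Formatting needs all of analysis (finishes day 17); revision (finishes day 16, plus 3-day gap → day 19). That puts its earliest start at day 19; it finishes at 19 + 12 = day 31.

31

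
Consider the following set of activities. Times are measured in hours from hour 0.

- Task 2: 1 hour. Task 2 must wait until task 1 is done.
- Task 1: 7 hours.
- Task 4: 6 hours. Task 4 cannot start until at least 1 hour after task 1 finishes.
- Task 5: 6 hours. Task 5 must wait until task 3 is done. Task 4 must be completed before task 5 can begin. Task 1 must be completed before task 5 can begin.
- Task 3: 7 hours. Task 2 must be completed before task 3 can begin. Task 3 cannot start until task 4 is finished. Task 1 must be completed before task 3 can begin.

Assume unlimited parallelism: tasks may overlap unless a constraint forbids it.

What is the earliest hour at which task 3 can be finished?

Task 1 has no prerequisites, so it starts at hour 0 and finishes at hour 7.
After task 1 (finishes hour 7, plus 1-hour gap → hour 8), task 4 can start at hour 8 and finishes at hour 14.
Task 2 waits on task 1 (finishes hour 7), so it starts at hour 7 and finishes at 7 + 1 = hour 8.
Task 3 cannot start until task 2 (finishes hour 8); task 4 (finishes hour 14); task 1 (finishes hour 7). The controlling bound is hour 14, so task 3 finishes at 14 + 7 = hour 21.

21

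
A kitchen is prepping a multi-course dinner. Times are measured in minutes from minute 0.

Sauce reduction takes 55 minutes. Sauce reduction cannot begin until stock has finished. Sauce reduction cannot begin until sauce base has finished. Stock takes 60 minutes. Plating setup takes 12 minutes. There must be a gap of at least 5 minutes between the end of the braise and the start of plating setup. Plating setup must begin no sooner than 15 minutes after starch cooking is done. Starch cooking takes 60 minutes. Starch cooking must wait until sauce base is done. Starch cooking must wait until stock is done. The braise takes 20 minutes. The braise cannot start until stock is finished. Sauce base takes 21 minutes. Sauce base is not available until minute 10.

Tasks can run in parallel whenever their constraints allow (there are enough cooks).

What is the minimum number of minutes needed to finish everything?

147

After its own release at minute 10, sauce base can start at minute 10 and finishes at minute 31.
Nothing blocks stock, so it runs from minute 0 to minute 60.
For starch cooking: sauce base (finishes minute 31); stock (finishes minute 60). Taking the maximum gives a start of minute 60, and it finishes at 60 + 60 = minute 120.
Sauce reduction has to wait for stock (finishes minute 60); sauce base (finishes minute 31). The latest of these is minute 60, so sauce reduction runs minute 60 to 60 + 55 = minute 115.
After stock (finishes minute 60), the braise can start at minute 60 and finishes at minute 80.
For plating setup: the braise (finishes minute 80, plus 5-minute gap → minute 85); starch cooking (finishes minute 120, plus 15-minute gap → minute 135). Taking the maximum gives a start of minute 135, and it finishes at 135 + 12 = minute 147.
All tasks are finished once the last one completes. Finish times: Stock at 60, Sauce base at 31, The braise at 80, Sauce reduction at 115, Starch cooking at 120, Plating setup at 147. The latest is minute 147.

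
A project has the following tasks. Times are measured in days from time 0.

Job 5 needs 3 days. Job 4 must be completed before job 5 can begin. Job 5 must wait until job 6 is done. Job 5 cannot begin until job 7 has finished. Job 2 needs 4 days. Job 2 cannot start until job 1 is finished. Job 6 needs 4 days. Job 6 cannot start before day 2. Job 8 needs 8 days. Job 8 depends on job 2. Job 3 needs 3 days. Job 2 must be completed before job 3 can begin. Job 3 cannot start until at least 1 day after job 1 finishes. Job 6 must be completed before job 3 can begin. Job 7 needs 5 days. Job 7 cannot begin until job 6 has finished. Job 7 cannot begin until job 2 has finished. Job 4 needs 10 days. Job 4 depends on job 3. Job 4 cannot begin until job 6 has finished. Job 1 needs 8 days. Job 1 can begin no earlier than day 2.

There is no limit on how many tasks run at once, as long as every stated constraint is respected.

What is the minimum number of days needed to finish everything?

30

After its own release at day 2, job 6 can start at day 2 and finishes at day 6.
After its own release at day 2, job 1 can start at day 2 and finishes at day 10.
Job 2 waits on job 1 (finishes day 10), so it starts at day 10 and finishes at 10 + 4 = day 14.
Job 8 waits on job 2 (finishes day 14), so it starts at day 14 and finishes at 14 + 8 = day 22.
Job 7 needs all of job 6 (finishes day 6); job 2 (finishes day 14). That puts its earliest start at day 14; it finishes at 14 + 5 = day 19.
Job 3 needs all of job 2 (finishes day 14); job 1 (finishes day 10, plus 1-day gap → day 11); job 6 (finishes day 6). That puts its earliest start at day 14; it finishes at 14 + 3 = day 17.
For job 4: job 3 (finishes day 17); job 6 (finishes day 6). Taking the maximum gives a start of day 17, and it finishes at 17 + 10 = day 27.
Job 5 cannot start until job 4 (finishes day 27); job 6 (finishes day 6); job 7 (finishes day 19). The controlling bound is day 27, so job 5 finishes at 27 + 3 = day 30.
All tasks are finished once the last one completes. Finish times: Job 1 at 10, Job 2 at 14, Job 3 at 17, Job 4 at 27, Job 5 at 30, Job 6 at 6, Job 7 at 19, Job 8 at 22. The latest is day 30.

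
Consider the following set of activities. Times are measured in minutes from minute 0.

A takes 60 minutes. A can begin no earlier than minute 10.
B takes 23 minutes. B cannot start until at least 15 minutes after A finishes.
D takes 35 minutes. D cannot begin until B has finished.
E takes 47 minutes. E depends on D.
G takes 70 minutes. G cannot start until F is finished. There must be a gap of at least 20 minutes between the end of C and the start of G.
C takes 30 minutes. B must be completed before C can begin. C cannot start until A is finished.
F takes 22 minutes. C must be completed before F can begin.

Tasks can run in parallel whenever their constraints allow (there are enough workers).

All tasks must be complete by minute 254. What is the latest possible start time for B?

To finish by minute 254, G (duration 70) must start no later than minute 184.
F must finish before G (must start by minute 184). With a 22-minute duration, F must start by 184 − 22 = minute 162.
C has several dependents: F (must start by minute 162); G (must start by minute 184, minus 20-minute gap → minute 164). The earliest of those limits is minute 162, so C must start by 162 − 30 = minute 132.
To finish by minute 254, E (duration 47) must start no later than minute 207.
Since E (must start by minute 207) depends on it, D must finish by minute 207. Backing off its 35-minute duration gives a latest start of minute 172.
B feeds C (must start by minute 132); D (must start by minute 172). Taking the minimum, B must finish by minute 132 and start by 132 − 23 = minute 109.

109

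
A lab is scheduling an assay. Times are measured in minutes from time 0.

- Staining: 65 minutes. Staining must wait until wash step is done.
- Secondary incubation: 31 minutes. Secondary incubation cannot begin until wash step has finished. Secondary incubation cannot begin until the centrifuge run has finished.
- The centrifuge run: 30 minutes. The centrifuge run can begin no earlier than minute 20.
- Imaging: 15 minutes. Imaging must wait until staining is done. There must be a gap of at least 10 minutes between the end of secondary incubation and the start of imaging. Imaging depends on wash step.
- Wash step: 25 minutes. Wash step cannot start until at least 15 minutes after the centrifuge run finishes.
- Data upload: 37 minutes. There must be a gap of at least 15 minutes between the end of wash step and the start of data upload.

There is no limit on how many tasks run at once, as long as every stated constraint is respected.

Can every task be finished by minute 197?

Yes

After its own release at minute 20, the centrifuge run can start at minute 20 and finishes at minute 50.
Wash step cannot begin until the centrifuge run (finishes minute 50, plus 15-minute gap → minute 65). It runs from minute 65 to 65 + 25 = minute 90.
Data upload cannot begin until wash step (finishes minute 90, plus 15-minute gap → minute 105). It runs from minute 105 to 105 + 37 = minute 142.
Secondary incubation needs all of wash step (finishes minute 90); the centrifuge run (finishes minute 50). That puts its earliest start at minute 90; it finishes at 90 + 31 = minute 121.
Staining waits on wash step (finishes minute 90), so it starts at minute 90 and finishes at 90 + 65 = minute 155.
Imaging needs all of staining (finishes minute 155); secondary incubation (finishes minute 121, plus 10-minute gap → minute 131); wash step (finishes minute 90). That puts its earliest start at minute 155; it finishes at 155 + 15 = minute 170.
Every task is finished by minute 170, which is no later than the deadline of 197, so the schedule is feasible.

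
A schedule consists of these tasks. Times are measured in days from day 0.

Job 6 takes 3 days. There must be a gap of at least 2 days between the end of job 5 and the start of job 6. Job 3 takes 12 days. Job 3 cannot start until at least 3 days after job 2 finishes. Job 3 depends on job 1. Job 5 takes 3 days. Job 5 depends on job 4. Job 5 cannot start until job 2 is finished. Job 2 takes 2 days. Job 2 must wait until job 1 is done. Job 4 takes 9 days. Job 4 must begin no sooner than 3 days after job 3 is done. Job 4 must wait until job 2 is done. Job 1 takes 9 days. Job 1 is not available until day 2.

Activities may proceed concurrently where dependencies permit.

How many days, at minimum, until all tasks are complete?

48

After its own release at day 2, job 1 can start at day 2 and finishes at day 11.
After job 1 (finishes day 11), job 2 can start at day 11 and finishes at day 13.
Job 3 needs all of job 2 (finishes day 13, plus 3-day gap → day 16); job 1 (finishes day 11). That puts its earliest start at day 16; it finishes at 16 + 12 = day 28.
Job 4 has to wait for job 3 (finishes day 28, plus 3-day gap → day 31); job 2 (finishes day 13). The latest of these is day 31, so job 4 runs day 31 to 31 + 9 = day 40.
Job 5 needs all of job 4 (finishes day 40); job 2 (finishes day 13). That puts its earliest start at day 40; it finishes at 40 + 3 = day 43.
After job 5 (finishes day 43, plus 2-day gap → day 45), job 6 can start at day 45 and finishes at day 48.
All tasks are finished once the last one completes. Finish times: Job 1 at 11, Job 2 at 13, Job 3 at 28, Job 4 at 40, Job 5 at 43, Job 6 at 48. The latest is day 48.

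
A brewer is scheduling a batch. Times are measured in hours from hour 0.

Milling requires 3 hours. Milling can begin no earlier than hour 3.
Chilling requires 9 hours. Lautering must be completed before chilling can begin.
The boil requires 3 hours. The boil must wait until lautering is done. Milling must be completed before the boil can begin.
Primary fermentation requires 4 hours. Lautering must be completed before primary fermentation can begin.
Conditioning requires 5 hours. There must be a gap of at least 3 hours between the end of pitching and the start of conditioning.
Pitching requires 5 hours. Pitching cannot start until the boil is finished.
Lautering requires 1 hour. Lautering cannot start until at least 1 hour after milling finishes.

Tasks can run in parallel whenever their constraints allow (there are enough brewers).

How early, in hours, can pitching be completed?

16

After its own release at hour 3, milling can start at hour 3 and finishes at hour 6.
Lautering waits on milling (finishes hour 6, plus 1-hour gap → hour 7), so it starts at hour 7 and finishes at 7 + 1 = hour 8.
The boil cannot start until lautering (finishes hour 8); milling (finishes hour 6). The controlling bound is hour 8, so the boil finishes at 8 + 3 = hour 11.
Pitching waits on the boil (finishes hour 11), so it starts at hour 11 and finishes at 11 + 5 = hour 16.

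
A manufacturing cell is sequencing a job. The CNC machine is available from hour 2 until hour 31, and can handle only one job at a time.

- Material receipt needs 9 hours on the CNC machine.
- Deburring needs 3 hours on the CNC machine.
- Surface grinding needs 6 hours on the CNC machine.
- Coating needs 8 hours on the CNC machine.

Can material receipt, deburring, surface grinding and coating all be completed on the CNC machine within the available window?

The CNC machine window is 31 − 2 = 29 hours.
Running back to back, the jobs need 9 + 3 + 6 + 8 = 26 hours on the CNC machine.
Since 26 ≤ 29, they fit within the window.

Yes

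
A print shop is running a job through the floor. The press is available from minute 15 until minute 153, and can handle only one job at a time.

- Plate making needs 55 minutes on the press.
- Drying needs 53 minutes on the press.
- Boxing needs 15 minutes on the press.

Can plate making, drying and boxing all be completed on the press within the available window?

Yes

The press window is 153 − 15 = 138 minutes.
Running back to back, the jobs need 55 + 53 + 15 = 123 minutes on the press.
Since 123 ≤ 138, they fit within the window.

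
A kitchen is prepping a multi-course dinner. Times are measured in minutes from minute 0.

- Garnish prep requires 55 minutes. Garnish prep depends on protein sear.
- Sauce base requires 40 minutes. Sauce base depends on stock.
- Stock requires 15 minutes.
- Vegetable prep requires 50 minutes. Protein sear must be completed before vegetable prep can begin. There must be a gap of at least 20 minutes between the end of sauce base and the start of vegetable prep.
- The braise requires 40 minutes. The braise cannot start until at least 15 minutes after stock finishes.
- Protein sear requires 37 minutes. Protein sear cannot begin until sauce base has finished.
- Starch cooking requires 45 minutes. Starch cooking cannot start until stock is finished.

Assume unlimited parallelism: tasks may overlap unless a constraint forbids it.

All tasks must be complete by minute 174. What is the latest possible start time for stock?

To finish by minute 174, vegetable prep (duration 50) must start no later than minute 124.
Garnish prep must finish by minute 174; it takes 55 minutes, so it must start by 174 − 55 = minute 119.
For protein sear: vegetable prep (must start by minute 124); garnish prep (must start by minute 119). The most restrictive is minute 119; with a 37-minute duration, protein sear must start by minute 82.
Sauce base has several dependents: protein sear (must start by minute 82); vegetable prep (must start by minute 124, minus 20-minute gap → minute 104). The earliest of those limits is minute 82, so sauce base must start by 82 − 40 = minute 42.
To finish by minute 174, the braise (duration 40) must start no later than minute 134.
Starch cooking has no dependents, so it just needs to finish by minute 174. Starting by 174 − 45 = minute 129 achieves that.
Stock feeds sauce base (must start by minute 42); the braise (must start by minute 134, minus 15-minute gap → minute 119); starch cooking (must start by minute 129). Taking the minimum, stock must finish by minute 42 and start by 42 − 15 = minute 27.

27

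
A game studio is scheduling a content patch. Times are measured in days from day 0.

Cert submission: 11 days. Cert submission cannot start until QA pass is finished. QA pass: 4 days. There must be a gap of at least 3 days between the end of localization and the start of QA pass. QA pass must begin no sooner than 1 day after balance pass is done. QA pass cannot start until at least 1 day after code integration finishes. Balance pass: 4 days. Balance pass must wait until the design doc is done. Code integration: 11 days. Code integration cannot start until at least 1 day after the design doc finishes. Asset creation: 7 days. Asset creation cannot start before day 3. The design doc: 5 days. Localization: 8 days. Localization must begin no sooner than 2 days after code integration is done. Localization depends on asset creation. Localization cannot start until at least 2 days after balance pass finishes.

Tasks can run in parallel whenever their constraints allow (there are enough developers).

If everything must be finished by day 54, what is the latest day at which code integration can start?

15

Nothing follows cert submission; the deadline of day 54 is its only limit. It must start by 54 − 11 = day 43.
QA pass has to be done before cert submission (must start by day 43). That means finishing by day 43, i.e. starting by 43 − 4 = day 39.
Localization must finish before QA pass (must start by day 39, minus 3-day gap → day 36). With an 8-day duration, localization must start by 36 − 8 = day 28.
Code integration feeds localization (must start by day 28, minus 2-day gap → day 26); QA pass (must start by day 39, minus 1-day gap → day 38). Taking the minimum, code integration must finish by day 26 and start by 26 − 11 = day 15.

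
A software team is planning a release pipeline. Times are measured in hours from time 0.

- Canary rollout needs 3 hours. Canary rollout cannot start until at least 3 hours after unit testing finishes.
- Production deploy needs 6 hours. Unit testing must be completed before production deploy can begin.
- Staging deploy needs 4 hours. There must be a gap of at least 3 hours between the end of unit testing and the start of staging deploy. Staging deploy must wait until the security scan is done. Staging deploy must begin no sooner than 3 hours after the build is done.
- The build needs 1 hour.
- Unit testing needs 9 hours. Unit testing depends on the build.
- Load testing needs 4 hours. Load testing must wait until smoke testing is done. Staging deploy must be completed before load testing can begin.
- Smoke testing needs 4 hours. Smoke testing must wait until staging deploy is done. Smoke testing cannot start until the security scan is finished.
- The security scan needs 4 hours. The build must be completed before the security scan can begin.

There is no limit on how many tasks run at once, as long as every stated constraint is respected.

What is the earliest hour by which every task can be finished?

Nothing blocks the build, so it runs from hour 0 to hour 1.
The security scan waits on the build (finishes hour 1), so it starts at hour 1 and finishes at 1 + 4 = hour 5.
After the build (finishes hour 1), unit testing can start at hour 1 and finishes at hour 10.
Production deploy cannot begin until unit testing (finishes hour 10). It runs from hour 10 to 10 + 6 = hour 16.
Canary rollout cannot begin until unit testing (finishes hour 10, plus 3-hour gap → hour 13). It runs from hour 13 to 13 + 3 = hour 16.
Staging deploy has to wait for unit testing (finishes hour 10, plus 3-hour gap → hour 13); the security scan (finishes hour 5); the build (finishes hour 1, plus 3-hour gap → hour 4). The latest of these is hour 13, so staging deploy runs hour 13 to 13 + 4 = hour 17.
For smoke testing: staging deploy (finishes hour 17); the security scan (finishes hour 5). Taking the maximum gives a start of hour 17, and it finishes at 17 + 4 = hour 21.
For load testing: smoke testing (finishes hour 21); staging deploy (finishes hour 17). Taking the maximum gives a start of hour 21, and it finishes at 21 + 4 = hour 25.
All tasks are finished once the last one completes. Finish times: The build at 1, Unit testing at 10, The security scan at 5, Staging deploy at 17, Smoke testing at 21, Canary rollout at 16, Load testing at 25, Production deploy at 16. The latest is hour 25.

25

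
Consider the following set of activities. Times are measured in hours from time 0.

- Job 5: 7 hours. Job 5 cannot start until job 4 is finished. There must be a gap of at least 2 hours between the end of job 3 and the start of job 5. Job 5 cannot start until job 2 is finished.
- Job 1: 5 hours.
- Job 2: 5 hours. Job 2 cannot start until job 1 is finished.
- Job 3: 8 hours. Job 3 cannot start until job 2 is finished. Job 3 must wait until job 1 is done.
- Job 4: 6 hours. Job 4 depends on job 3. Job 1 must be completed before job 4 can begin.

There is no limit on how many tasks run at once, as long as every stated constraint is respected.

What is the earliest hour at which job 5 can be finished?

31

Job 1 has no prerequisites, so it starts at hour 0 and finishes at hour 5.
Job 2 cannot begin until job 1 (finishes hour 5). It runs from hour 5 to 5 + 5 = hour 10.
Job 3 has to wait for job 2 (finishes hour 10); job 1 (finishes hour 5). The latest of these is hour 10, so job 3 runs hour 10 to 10 + 8 = hour 18.
Job 4 has to wait for job 3 (finishes hour 18); job 1 (finishes hour 5). The latest of these is hour 18, so job 4 runs hour 18 to 18 + 6 = hour 24.
For job 5: job 4 (finishes hour 24); job 3 (finishes hour 18, plus 2-hour gap → hour 20); job 2 (finishes hour 10). Taking the maximum gives a start of hour 24, and it finishes at 24 + 7 = hour 31.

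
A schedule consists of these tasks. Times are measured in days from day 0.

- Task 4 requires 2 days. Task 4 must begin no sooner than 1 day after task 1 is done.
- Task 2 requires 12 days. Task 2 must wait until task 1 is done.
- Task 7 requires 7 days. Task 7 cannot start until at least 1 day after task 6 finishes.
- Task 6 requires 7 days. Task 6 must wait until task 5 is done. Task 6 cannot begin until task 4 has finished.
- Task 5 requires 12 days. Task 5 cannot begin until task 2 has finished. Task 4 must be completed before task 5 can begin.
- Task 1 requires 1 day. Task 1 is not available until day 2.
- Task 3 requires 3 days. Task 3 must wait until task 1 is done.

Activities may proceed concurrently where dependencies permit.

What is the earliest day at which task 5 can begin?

After its own release at day 2, task 1 can start at day 2 and finishes at day 3.
Task 4 cannot begin until task 1 (finishes day 3, plus 1-day gap → day 4). It runs from day 4 to 4 + 2 = day 6.
Task 2 cannot begin until task 1 (finishes day 3). It runs from day 3 to 3 + 12 = day 15.
Task 5 waits on task 2 (finishes day 15); task 4 (finishes day 6). The latest of these is day 15, which is the earliest task 5 can start.

15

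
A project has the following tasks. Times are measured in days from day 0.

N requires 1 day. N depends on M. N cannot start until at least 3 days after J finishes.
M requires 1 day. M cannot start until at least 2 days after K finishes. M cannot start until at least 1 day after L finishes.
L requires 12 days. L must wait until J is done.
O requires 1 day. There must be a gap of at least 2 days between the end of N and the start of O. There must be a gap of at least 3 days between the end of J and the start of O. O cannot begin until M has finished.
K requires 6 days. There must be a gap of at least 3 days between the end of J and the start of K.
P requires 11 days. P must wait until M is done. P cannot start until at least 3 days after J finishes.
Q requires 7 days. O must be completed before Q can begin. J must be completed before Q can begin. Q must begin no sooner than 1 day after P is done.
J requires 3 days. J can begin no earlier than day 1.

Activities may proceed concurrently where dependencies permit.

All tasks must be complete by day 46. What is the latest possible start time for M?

26

Q has no dependents, so it just needs to finish by day 46. Starting by 46 − 7 = day 39 achieves that.
O feeds into Q (must start by day 39); so O must finish by day 39 and therefore start by day 38.
N must finish before O (must start by day 38, minus 2-day gap → day 36). With a 1-day duration, N must start by 36 − 1 = day 35.
P must finish before Q (must start by day 39, minus 1-day gap → day 38). With an 11-day duration, P must start by 38 − 11 = day 27.
For M: N (must start by day 35); O (must start by day 38); P (must start by day 27). The most restrictive is day 27; with a 1-day duration, M must start by day 26.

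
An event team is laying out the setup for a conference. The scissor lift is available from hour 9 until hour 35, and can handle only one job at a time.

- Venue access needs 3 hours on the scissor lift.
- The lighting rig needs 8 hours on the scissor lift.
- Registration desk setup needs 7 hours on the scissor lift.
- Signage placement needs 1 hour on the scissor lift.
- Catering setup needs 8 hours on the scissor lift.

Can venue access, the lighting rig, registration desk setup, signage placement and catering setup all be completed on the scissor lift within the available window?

No

The scissor lift window is 35 − 9 = 26 hours.
Running back to back, the jobs need 3 + 8 + 7 + 1 + 8 = 27 hours on the scissor lift.
Since 27 > 26, they cannot all fit.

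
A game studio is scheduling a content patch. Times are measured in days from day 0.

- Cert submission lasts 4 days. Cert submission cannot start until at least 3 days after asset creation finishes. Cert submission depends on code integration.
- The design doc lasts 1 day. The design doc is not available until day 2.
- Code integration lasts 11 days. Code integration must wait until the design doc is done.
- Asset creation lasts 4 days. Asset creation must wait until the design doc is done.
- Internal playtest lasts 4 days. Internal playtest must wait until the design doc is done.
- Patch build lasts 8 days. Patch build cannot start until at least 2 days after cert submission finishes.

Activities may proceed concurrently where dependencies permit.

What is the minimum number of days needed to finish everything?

28

The design doc cannot begin until its own release at day 2. It runs from day 2 to 2 + 1 = day 3.
Internal playtest waits on the design doc (finishes day 3), so it starts at day 3 and finishes at 3 + 4 = day 7.
After the design doc (finishes day 3), code integration can start at day 3 and finishes at day 14.
Asset creation waits on the design doc (finishes day 3), so it starts at day 3 and finishes at 3 + 4 = day 7.
Cert submission cannot start until asset creation (finishes day 7, plus 3-day gap → day 10); code integration (finishes day 14). The controlling bound is day 14, so cert submission finishes at 14 + 4 = day 18.
After cert submission (finishes day 18, plus 2-day gap → day 20), patch build can start at day 20 and finishes at day 28.
All tasks are finished once the last one completes. Finish times: The design doc at 3, Asset creation at 7, Code integration at 14, Internal playtest at 7, Cert submission at 18, Patch build at 28. The latest is day 28.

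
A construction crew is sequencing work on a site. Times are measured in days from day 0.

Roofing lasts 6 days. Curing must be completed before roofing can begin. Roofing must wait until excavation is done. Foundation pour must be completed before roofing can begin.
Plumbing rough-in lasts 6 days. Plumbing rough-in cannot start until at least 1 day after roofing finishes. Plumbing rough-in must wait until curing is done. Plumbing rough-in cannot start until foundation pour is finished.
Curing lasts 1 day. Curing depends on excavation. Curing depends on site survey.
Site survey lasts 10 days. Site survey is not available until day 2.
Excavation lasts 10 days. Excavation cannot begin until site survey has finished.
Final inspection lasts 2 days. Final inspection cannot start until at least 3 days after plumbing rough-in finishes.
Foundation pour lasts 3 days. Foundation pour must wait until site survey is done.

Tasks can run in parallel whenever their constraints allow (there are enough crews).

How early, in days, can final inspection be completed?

After its own release at day 2, site survey can start at day 2 and finishes at day 12.
Foundation pour waits on site survey (finishes day 12), so it starts at day 12 and finishes at 12 + 3 = day 15.
Excavation waits on site survey (finishes day 12), so it starts at day 12 and finishes at 12 + 10 = day 22.
Curing has to wait for excavation (finishes day 22); site survey (finishes day 12). The latest of these is day 22, so curing runs day 22 to 22 + 1 = day 23.
Roofing has to wait for curing (finishes day 23); excavation (finishes day 22); foundation pour (finishes day 15). The latest of these is day 23, so roofing runs day 23 to 23 + 6 = day 29.
Plumbing rough-in has to wait for roofing (finishes day 29, plus 1-day gap → day 30); curing (finishes day 23); foundation pour (finishes day 15). The latest of these is day 30, so plumbing rough-in runs day 30 to 30 + 6 = day 36.
Final inspection waits on plumbing rough-in (finishes day 36, plus 3-day gap → day 39), so it starts at day 39 and finishes at 39 + 2 = day 41.

41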